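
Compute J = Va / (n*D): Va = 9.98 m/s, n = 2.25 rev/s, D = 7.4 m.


Formula: J = Va / (n * D)
Step 1 — n * D = 2.25 * 7.4 = 16.65
Step 2 — J = 9.98 / 16.65 ≈ 0.59940 (5 s.f.)

0.59940


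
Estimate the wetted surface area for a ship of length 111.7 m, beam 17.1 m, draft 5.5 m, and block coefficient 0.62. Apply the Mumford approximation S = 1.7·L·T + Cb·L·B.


Formula: S = 1.7*L*T + V/T with V = Cb*L*B*T, i.e. S = L * (1.7*T + Cb*B)
Step 1 — 1.7*T = 1.7 * 5.5 = 9.35 m
Step 2 — Cb*B = 0.62 * 17.1 = 10.602 m
Step 3 — 1.7*T + Cb*B = 9.35 + 10.602 = 19.952 m
Step 4 — S = 111.7 * 19.952 ≈ 2228.6 m^2 (5 s.f.)

2228.6 m^2


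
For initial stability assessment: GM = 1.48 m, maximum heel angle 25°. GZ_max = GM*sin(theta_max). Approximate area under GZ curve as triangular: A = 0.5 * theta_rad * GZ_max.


Formula: GZ_max = GM * sin(theta); Area = 0.5 * theta_rad * GZ_max
Step 1 — GZ_max = 1.48 * sin(25°) = 1.48 * 0.422618 = 0.625475 m
Step 2 — theta_rad = 25 * pi/180 = 0.436332 rad
Step 3 — Area = 0.5 * 0.436332 * 0.625475 ≈ 0.13646 m·rad (5 s.f.)

0.13646 m·rad


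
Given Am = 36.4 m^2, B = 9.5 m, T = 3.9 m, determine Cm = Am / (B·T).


Formula: Cm = Am / (B * T)
Step 1 — B * T = 9.5 * 3.9 = 37.05 m^2
Step 2 — Cm = 36.4 / 37.05 ≈ 0.98246 (5 s.f.)

0.98246


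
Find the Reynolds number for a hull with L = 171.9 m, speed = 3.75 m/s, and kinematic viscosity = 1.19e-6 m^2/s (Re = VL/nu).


Formula: Re = V * L / nu
Step 1 — V * L = 3.75 * 171.9 = 644.625 m^2/s
Step 2 — Re = 644.625 / 1.19e-6 = 5.42e+08

5.42e+08


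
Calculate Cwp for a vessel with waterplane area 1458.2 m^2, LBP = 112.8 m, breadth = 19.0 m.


Formula: Cwp = Aw / (L * B)
Step 1 — L * B = 112.8 * 19.0 = 2143.2 m^2
Step 2 — Cwp = 1458.2 / 2143.2 ≈ 0.68038 (5 s.f.)

0.68038


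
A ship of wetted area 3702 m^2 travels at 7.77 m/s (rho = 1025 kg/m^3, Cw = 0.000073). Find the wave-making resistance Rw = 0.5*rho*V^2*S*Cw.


Formula: Rw = 0.5 * rho * V^2 * S * Cw
Step 1 — V^2 = 7.77^2 = 60.3729
Step 2 — 0.5 * rho * V^2 = 0.5 * 1025 * 60.3729 = 30941.11125
Step 3 — Rw = 30941.11125 * 3702 * 0.000073 ≈ 8361.7 N (5 s.f.)

8361.7 N


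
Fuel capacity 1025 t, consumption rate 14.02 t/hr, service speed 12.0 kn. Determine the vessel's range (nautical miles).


Formula: endurance = fuel / rate; range = endurance * speed
Step 1 — endurance = 1025 / 14.02 = 73.1098 hours
Step 2 — range = 73.1098 * 12.0 ≈ 877.32 nautical miles (5 s.f.)

877.32 NM


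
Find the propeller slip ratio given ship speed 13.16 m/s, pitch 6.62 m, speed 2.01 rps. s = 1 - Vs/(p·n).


Formula: s = 1 - Vs / (p * n)
Step 1 — p * n = 6.62 * 2.01 = 13.3062
Step 2 — Vs / (p*n) = 13.16 / 13.3062 = 0.989013 (6 d.p.)
Step 3 — s = 1 - 0.989013 = 0.010987

0.010987


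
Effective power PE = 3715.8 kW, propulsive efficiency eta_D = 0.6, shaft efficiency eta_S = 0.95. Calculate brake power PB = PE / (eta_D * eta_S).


Formula: PB = PE / (eta_D * eta_S)
Step 1 — combined efficiency = eta_D * eta_S = 0.6 * 0.95 = 0.57
Step 2 — PB = 3715.8 / 0.57 ≈ 6518.9 kW (5 s.f.)

6518.9 kW


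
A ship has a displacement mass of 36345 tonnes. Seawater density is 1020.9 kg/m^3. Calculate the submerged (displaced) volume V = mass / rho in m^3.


Formula: V = mass / rho
Step 1 — convert tonnes to kg: 36345 t * 1000 = 36345000 kg
Step 2 — V = 36345000 / 1020.9 ≈ 35601 m^3 (5 s.f.)

35601 m^3


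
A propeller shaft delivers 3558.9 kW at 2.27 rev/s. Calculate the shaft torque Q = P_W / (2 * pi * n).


Formula: Q = P_W / (2 * pi * n)
Step 1 — P_W = 3558.9 kW * 1000 = 3558900.0 W
Step 2 — 2 * pi * n = 2 * pi * 2.27 = 14.262831
Step 3 — Q = 3558900.0 / 14.262831 ≈ 249520 N·m (5 s.f.)

249520 N·m


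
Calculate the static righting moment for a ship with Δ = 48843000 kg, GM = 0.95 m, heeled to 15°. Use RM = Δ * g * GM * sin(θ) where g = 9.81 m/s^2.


Formula: GZ = GM * sin(theta); RM = disp * g * GZ
Step 1 — GZ = 0.95 * sin(15°) = 0.95 * 0.258819 = 0.245878 m
Step 2 — RM = 48843000 * 9.81 * 0.245878 ≈ 117810000 N·m (5 s.f.)

117810000 N·m


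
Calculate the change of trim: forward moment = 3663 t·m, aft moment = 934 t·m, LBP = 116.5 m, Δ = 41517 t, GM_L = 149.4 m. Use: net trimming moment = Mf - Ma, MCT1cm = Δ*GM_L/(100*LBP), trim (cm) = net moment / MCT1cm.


Formula: net trimming moment = Mf - Ma; MCT1cm = Δ*GM_L/(100*LBP); trim = net moment / MCT1cm
Step 1 — net trimming moment = 3663 - 934 = 2729 t·m
Step 2 — MCT1cm = 41517 * 149.4 / (100 * 116.5) = 532.4154 t·m/cm
Step 3 — trim = 2729 / 532.4154 ≈ 5.1257 cm (5 s.f.)

5.1257 cm


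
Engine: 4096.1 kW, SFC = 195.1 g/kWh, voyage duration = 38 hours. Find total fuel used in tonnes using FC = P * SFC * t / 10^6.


Formula: FC (tonnes) = P * SFC * t / 1,000,000
Step 1 — P * SFC * t = 4096.1 * 195.1 * 38 = 30367666.18 g
Step 2 — FC (tonnes) = 30367666.18 / 1,000,000 ≈ 30.368 tonnes (5 s.f.)

30.368 tonnes


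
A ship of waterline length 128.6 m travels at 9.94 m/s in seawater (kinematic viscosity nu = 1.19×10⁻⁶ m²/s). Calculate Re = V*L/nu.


Formula: Re = V * L / nu
Step 1 — V * L = 9.94 * 128.6 = 1278.284 m^2/s
Step 2 — Re = 1278.284 / 1.19e-6 = 1.07e+09

1.07e+09


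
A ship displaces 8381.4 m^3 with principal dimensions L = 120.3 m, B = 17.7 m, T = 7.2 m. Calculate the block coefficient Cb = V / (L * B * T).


Formula: Cb = V / (L * B * T)
Step 1 — L * B * T = 120.3 * 17.7 * 7.2 = 15331.032 m^3
Step 2 — Cb = 8381.4 / 15331.032 ≈ 0.54670 (5 s.f.)

0.54670


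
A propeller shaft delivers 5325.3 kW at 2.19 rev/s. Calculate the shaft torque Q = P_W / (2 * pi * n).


Formula: Q = P_W / (2 * pi * n)
Step 1 — P_W = 5325.3 kW * 1000 = 5325300.0 W
Step 2 — 2 * pi * n = 2 * pi * 2.19 = 13.760176
Step 3 — Q = 5325300.0 / 13.760176 ≈ 387010 N·m (5 s.f.)

387010 N·m


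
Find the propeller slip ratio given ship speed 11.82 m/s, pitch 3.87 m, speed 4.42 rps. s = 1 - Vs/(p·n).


Formula: s = 1 - Vs / (p * n)
Step 1 — p * n = 3.87 * 4.42 = 17.1054
Step 2 — Vs / (p*n) = 11.82 / 17.1054 = 0.69101 (6 d.p.)
Step 3 — s = 1 - 0.69101 = 0.30899

0.30899


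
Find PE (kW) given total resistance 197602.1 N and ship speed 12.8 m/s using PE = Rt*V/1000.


Formula: PE = Rt * V / 1000 (kW)
Step 1 — PE (W) = 197602.1 * 12.8 = 2529306.88 W
Step 2 — PE (kW) = 2529306.88 / 1000 ≈ 2529.3 kW (5 s.f.)

2529.3 kW


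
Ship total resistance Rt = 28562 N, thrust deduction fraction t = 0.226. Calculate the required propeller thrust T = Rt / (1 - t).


Formula: T = Rt / (1 - t)
Step 1 — (1 - t) = 1 - 0.226 = 0.774
Step 2 — T = 28562 / 0.774 ≈ 36902 N (5 s.f.)

36902 N


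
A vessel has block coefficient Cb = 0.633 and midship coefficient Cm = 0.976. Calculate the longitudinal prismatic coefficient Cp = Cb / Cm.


Formula: Cp = Cb / Cm
Substituting: Cp = 0.633 / 0.976
Result: Cp ≈ 0.64857 (5 s.f.)

0.64857


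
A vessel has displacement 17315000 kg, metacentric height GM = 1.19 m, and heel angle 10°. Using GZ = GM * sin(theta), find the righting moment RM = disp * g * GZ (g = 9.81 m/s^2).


Formula: GZ = GM * sin(theta); RM = disp * g * GZ
Step 1 — GZ = 1.19 * sin(10°) = 1.19 * 0.173648 = 0.206641 m
Step 2 — RM = 17315000 * 9.81 * 0.206641 ≈ 35100000 N·m (5 s.f.)

35100000 N·m


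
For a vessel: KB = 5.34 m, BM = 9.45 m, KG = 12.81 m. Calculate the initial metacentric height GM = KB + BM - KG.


Formula: GM = KB + BM - KG
Step 1 — KM = KB + BM = 5.34 + 9.45 = 14.79 m
Step 2 — GM = KM - KG = 14.79 - 12.81 = 1.98 m

1.98 m


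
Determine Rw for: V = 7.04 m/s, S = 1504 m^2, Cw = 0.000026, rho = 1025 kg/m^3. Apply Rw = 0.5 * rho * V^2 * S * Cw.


Formula: Rw = 0.5 * rho * V^2 * S * Cw
Step 1 — V^2 = 7.04^2 = 49.5616
Step 2 — 0.5 * rho * V^2 = 0.5 * 1025 * 49.5616 = 25400.32
Step 3 — Rw = 25400.32 * 1504 * 0.000026 ≈ 993.25 N (5 s.f.)

993.25 N


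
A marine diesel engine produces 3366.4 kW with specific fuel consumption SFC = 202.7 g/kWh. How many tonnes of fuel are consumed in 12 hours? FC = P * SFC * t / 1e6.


Formula: FC (tonnes) = P * SFC * t / 1,000,000
Step 1 — P * SFC * t = 3366.4 * 202.7 * 12 = 8188431.36 g
Step 2 — FC (tonnes) = 8188431.36 / 1,000,000 ≈ 8.1884 tonnes (5 s.f.)

8.1884 tonnes


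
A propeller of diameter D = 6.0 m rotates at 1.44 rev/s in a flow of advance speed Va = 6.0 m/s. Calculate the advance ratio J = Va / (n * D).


Formula: J = Va / (n * D)
Step 1 — n * D = 1.44 * 6.0 = 8.64
Step 2 — J = 6.0 / 8.64 ≈ 0.69444 (5 s.f.)

0.69444


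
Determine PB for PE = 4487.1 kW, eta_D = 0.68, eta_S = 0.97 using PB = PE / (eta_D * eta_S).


Formula: PB = PE / (eta_D * eta_S)
Step 1 — combined efficiency = eta_D * eta_S = 0.68 * 0.97 = 0.6596
Step 2 — PB = 4487.1 / 0.6596 ≈ 6802.8 kW (5 s.f.)

6802.8 kW


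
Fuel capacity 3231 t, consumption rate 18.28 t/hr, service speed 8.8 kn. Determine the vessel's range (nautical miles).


Formula: endurance = fuel / rate; range = endurance * speed
Step 1 — endurance = 3231 / 18.28 = 176.7505 hours
Step 2 — range = 176.7505 * 8.8 ≈ 1555.4 nautical miles (5 s.f.)

1555.4 NM


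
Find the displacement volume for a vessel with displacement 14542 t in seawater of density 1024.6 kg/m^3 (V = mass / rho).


Formula: V = mass / rho
Step 1 — convert tonnes to kg: 14542 t * 1000 = 14542000 kg
Step 2 — V = 14542000 / 1024.6 ≈ 14193 m^3 (5 s.f.)

14193 m^3


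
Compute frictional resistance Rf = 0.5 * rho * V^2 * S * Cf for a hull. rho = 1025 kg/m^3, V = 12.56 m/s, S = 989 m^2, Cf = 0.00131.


Formula: Rf = 0.5 * rho * V^2 * S * Cf
Step 1 — V^2 = 12.56^2 = 157.7536
Step 2 — 0.5 * rho * V^2 = 0.5 * 1025 * 157.7536 = 80848.72
Step 3 — Rf = 80848.72 * 989 * 0.00131 ≈ 104750 N (5 s.f.)

104750 N


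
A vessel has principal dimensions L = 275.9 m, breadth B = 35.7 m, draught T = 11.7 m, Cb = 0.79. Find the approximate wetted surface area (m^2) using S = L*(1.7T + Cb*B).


Formula: S = 1.7*L*T + V/T with V = Cb*L*B*T, i.e. S = L * (1.7*T + Cb*B)
Step 1 — 1.7*T = 1.7 * 11.7 = 19.89 m
Step 2 — Cb*B = 0.79 * 35.7 = 28.203 m
Step 3 — 1.7*T + Cb*B = 19.89 + 28.203 = 48.093 m
Step 4 — S = 275.9 * 48.093 ≈ 13269 m^2 (5 s.f.)

13269 m^2


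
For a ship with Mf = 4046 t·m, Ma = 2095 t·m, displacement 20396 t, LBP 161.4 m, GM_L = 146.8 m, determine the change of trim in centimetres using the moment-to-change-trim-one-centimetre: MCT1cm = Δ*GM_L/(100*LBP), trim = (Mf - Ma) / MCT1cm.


Formula: net trimming moment = Mf - Ma; MCT1cm = Δ*GM_L/(100*LBP); trim = net moment / MCT1cm
Step 1 — net trimming moment = 4046 - 2095 = 1951 t·m
Step 2 — MCT1cm = 20396 * 146.8 / (100 * 161.4) = 185.5101 t·m/cm
Step 3 — trim = 1951 / 185.5101 ≈ 10.517 cm (5 s.f.)

10.517 cm


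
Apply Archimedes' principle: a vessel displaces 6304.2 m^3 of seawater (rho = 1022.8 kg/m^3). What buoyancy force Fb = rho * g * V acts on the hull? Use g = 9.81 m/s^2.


Formula: Fb = rho * g * V
Substituting: Fb = 1022.8 * 9.81 * 6304.2
Intermediate: 1022.8 * 9.81 = 10033.668
Result: Fb = 10033.668 * 6304.2 ≈ 63254000 N (5 s.f.)

63254000 N


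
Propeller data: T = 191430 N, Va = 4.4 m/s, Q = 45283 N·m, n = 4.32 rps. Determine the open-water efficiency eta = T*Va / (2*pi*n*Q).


Formula: eta = T * Va / (2 * pi * n * Q)
Step 1 — numerator = T * Va = 191430 * 4.4 = 842292.0
Step 2 — 2 * pi * n = 2 * pi * 4.32 = 27.143361
Step 3 — denominator = 27.143361 * 45283 = 1229132.82
Step 4 — eta = 842292.0 / 1229132.82 ≈ 0.68527 (5 s.f.)

0.68527


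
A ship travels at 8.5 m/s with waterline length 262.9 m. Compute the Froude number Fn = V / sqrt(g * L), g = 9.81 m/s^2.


Formula: Fn = V / sqrt(g * L)
Step 1 — g * L = 9.81 * 262.9 = 2579.049
Step 2 — sqrt(g * L) = sqrt(2579.049) = 50.784338
Step 3 — Fn = 8.5 / 50.784338 ≈ 0.16737 (5 s.f.)

0.16737


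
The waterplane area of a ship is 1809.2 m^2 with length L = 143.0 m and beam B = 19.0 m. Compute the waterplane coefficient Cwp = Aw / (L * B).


Formula: Cwp = Aw / (L * B)
Step 1 — L * B = 143.0 * 19.0 = 2717.0 m^2
Step 2 — Cwp = 1809.2 / 2717.0 ≈ 0.66588 (5 s.f.)

0.66588


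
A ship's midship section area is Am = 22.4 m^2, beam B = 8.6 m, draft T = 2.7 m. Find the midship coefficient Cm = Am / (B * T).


Formula: Cm = Am / (B * T)
Step 1 — B * T = 8.6 * 2.7 = 23.22 m^2
Step 2 — Cm = 22.4 / 23.22 ≈ 0.96469 (5 s.f.)

0.96469


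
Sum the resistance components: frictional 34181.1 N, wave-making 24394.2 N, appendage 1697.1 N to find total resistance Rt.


Formula: Rt = Rf + Rw + Ra
Substituting: Rt = 34181.1 + 24394.2 + 1697.1
Result: Rt = 60272.4 N

60272.4 N


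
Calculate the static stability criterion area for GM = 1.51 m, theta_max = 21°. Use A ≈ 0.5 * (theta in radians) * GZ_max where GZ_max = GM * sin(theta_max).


Formula: GZ_max = GM * sin(theta); Area = 0.5 * theta_rad * GZ_max
Step 1 — GZ_max = 1.51 * sin(21°) = 1.51 * 0.358368 = 0.541136 m
Step 2 — theta_rad = 21 * pi/180 = 0.366519 rad
Step 3 — Area = 0.5 * 0.366519 * 0.541136 ≈ 0.099168 m·rad (5 s.f.)

0.099168 m·rad


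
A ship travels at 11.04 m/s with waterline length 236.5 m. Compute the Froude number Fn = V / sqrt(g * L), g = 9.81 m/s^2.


Formula: Fn = V / sqrt(g * L)
Step 1 — g * L = 9.81 * 236.5 = 2320.065
Step 2 — sqrt(g * L) = sqrt(2320.065) = 48.167053
Step 3 — Fn = 11.04 / 48.167053 ≈ 0.22920 (5 s.f.)

0.22920


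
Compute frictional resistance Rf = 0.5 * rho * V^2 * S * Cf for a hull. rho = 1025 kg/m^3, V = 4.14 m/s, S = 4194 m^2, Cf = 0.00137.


Formula: Rf = 0.5 * rho * V^2 * S * Cf
Step 1 — V^2 = 4.14^2 = 17.1396
Step 2 — 0.5 * rho * V^2 = 0.5 * 1025 * 17.1396 = 8784.045
Step 3 — Rf = 8784.045 * 4194 * 0.00137 ≈ 50471 N (5 s.f.)

50471 N


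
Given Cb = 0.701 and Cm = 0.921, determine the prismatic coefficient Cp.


Formula: Cp = Cb / Cm
Substituting: Cp = 0.701 / 0.921
Result: Cp ≈ 0.76113 (5 s.f.)

0.76113


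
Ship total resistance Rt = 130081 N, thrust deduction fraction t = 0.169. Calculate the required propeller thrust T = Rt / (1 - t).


Formula: T = Rt / (1 - t)
Step 1 — (1 - t) = 1 - 0.169 = 0.831
Step 2 — T = 130081 / 0.831 ≈ 156540 N (5 s.f.)

156540 N


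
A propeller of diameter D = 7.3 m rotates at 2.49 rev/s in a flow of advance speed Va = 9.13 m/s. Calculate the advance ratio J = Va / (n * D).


Formula: J = Va / (n * D)
Step 1 — n * D = 2.49 * 7.3 = 18.177
Step 2 — J = 9.13 / 18.177 ≈ 0.50228 (5 s.f.)

0.50228


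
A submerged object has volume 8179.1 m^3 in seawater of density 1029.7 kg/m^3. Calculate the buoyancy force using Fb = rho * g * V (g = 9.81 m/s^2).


Formula: Fb = rho * g * V
Substituting: Fb = 1029.7 * 9.81 * 8179.1
Intermediate: 1029.7 * 9.81 = 10101.357
Result: Fb = 10101.357 * 8179.1 ≈ 82620000 N (5 s.f.)

82620000 N


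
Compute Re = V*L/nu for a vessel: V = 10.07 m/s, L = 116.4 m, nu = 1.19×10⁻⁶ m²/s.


Formula: Re = V * L / nu
Step 1 — V * L = 10.07 * 116.4 = 1172.148 m^2/s
Step 2 — Re = 1172.148 / 1.19e-6 = 9.85e+08

9.85e+08


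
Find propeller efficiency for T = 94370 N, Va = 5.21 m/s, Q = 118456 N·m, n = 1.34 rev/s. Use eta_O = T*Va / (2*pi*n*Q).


Formula: eta = T * Va / (2 * pi * n * Q)
Step 1 — numerator = T * Va = 94370 * 5.21 = 491667.7
Step 2 — 2 * pi * n = 2 * pi * 1.34 = 8.419468
Step 3 — denominator = 8.419468 * 118456 = 997336.5
Step 4 — eta = 491667.7 / 997336.5 ≈ 0.49298 (5 s.f.)

0.49298


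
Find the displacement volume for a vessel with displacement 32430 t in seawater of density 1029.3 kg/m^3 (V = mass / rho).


Formula: V = mass / rho
Step 1 — convert tonnes to kg: 32430 t * 1000 = 32430000 kg
Step 2 — V = 32430000 / 1029.3 ≈ 31507 m^3 (5 s.f.)

31507 m^3


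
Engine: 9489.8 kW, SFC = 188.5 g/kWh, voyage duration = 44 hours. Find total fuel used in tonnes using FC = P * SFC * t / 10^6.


Formula: FC (tonnes) = P * SFC * t / 1,000,000
Step 1 — P * SFC * t = 9489.8 * 188.5 * 44 = 78708401.2 g
Step 2 — FC (tonnes) = 78708401.2 / 1,000,000 ≈ 78.708 tonnes (5 s.f.)

78.708 tonnes


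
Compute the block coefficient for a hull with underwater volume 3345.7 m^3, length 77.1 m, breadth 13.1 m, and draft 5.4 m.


Formula: Cb = V / (L * B * T)
Step 1 — L * B * T = 77.1 * 13.1 * 5.4 = 5454.054 m^3
Step 2 — Cb = 3345.7 / 5454.054 ≈ 0.61343 (5 s.f.)

0.61343


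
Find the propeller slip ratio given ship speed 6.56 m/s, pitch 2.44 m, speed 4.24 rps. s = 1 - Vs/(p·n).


Formula: s = 1 - Vs / (p * n)
Step 1 — p * n = 2.44 * 4.24 = 10.3456
Step 2 — Vs / (p*n) = 6.56 / 10.3456 = 0.634086 (6 d.p.)
Step 3 — s = 1 - 0.634086 = 0.365914

0.365914


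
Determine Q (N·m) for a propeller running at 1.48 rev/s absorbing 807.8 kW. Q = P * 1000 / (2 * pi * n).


Formula: Q = P_W / (2 * pi * n)
Step 1 — P_W = 807.8 kW * 1000 = 807800.0 W
Step 2 — 2 * pi * n = 2 * pi * 1.48 = 9.299114
Step 3 — Q = 807800.0 / 9.299114 ≈ 86868 N·m (5 s.f.)

86868 N·m


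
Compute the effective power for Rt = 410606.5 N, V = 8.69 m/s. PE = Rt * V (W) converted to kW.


Formula: PE = Rt * V / 1000 (kW)
Step 1 — PE (W) = 410606.5 * 8.69 = 3568170.485 W
Step 2 — PE (kW) = 3568170.485 / 1000 ≈ 3568.2 kW (5 s.f.)

3568.2 kW


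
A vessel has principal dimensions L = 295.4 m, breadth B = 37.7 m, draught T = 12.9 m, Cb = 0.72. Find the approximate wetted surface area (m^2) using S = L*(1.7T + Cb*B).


Formula: S = 1.7*L*T + V/T with V = Cb*L*B*T, i.e. S = L * (1.7*T + Cb*B)
Step 1 — 1.7*T = 1.7 * 12.9 = 21.93 m
Step 2 — Cb*B = 0.72 * 37.7 = 27.144 m
Step 3 — 1.7*T + Cb*B = 21.93 + 27.144 = 49.074 m
Step 4 — S = 295.4 * 49.074 ≈ 14496 m^2 (5 s.f.)

14496 m^2


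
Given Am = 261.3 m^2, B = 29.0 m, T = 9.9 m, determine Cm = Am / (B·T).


Formula: Cm = Am / (B * T)
Step 1 — B * T = 29.0 * 9.9 = 287.1 m^2
Step 2 — Cm = 261.3 / 287.1 ≈ 0.91014 (5 s.f.)

0.91014


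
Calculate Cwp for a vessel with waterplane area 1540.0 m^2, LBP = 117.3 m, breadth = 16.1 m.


Formula: Cwp = Aw / (L * B)
Step 1 — L * B = 117.3 * 16.1 = 1888.53 m^2
Step 2 — Cwp = 1540.0 / 1888.53 ≈ 0.81545 (5 s.f.)

0.81545


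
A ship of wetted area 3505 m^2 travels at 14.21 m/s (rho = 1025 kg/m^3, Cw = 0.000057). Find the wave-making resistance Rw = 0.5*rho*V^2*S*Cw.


Formula: Rw = 0.5 * rho * V^2 * S * Cw
Step 1 — V^2 = 14.21^2 = 201.9241
Step 2 — 0.5 * rho * V^2 = 0.5 * 1025 * 201.9241 = 103486.10125
Step 3 — Rw = 103486.10125 * 3505 * 0.000057 ≈ 20675 N (5 s.f.)

20675 N


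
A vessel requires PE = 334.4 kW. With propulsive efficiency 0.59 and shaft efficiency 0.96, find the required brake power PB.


Formula: PB = PE / (eta_D * eta_S)
Step 1 — combined efficiency = eta_D * eta_S = 0.59 * 0.96 = 0.5664
Step 2 — PB = 334.4 / 0.5664 ≈ 590.40 kW (5 s.f.)

590.40 kW


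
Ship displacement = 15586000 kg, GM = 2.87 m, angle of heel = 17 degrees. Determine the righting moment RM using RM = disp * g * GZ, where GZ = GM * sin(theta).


Formula: GZ = GM * sin(theta); RM = disp * g * GZ
Step 1 — GZ = 2.87 * sin(17°) = 2.87 * 0.292372 = 0.839108 m
Step 2 — RM = 15586000 * 9.81 * 0.839108 ≈ 128300000 N·m (5 s.f.)

128300000 N·m


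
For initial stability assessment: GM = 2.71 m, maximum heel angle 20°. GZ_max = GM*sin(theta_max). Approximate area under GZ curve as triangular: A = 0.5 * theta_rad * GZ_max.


Formula: GZ_max = GM * sin(theta); Area = 0.5 * theta_rad * GZ_max
Step 1 — GZ_max = 2.71 * sin(20°) = 2.71 * 0.34202 = 0.926874 m
Step 2 — theta_rad = 20 * pi/180 = 0.349066 rad
Step 3 — Area = 0.5 * 0.349066 * 0.926874 ≈ 0.16177 m·rad (5 s.f.)

0.16177 m·rad


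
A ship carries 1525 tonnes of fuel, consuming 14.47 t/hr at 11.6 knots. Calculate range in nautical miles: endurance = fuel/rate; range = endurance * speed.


Formula: endurance = fuel / rate; range = endurance * speed
Step 1 — endurance = 1525 / 14.47 = 105.3905 hours
Step 2 — range = 105.3905 * 11.6 ≈ 1222.5 nautical miles (5 s.f.)

1222.5 NM


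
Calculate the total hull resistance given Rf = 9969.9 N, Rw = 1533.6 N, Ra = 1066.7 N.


Formula: Rt = Rf + Rw + Ra
Substituting: Rt = 9969.9 + 1533.6 + 1066.7
Result: Rt = 12570.2 N

12570.2 N


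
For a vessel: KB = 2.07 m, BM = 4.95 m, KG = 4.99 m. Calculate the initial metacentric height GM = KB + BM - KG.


Formula: GM = KB + BM - KG
Step 1 — KM = KB + BM = 2.07 + 4.95 = 7.02 m
Step 2 — GM = KM - KG = 7.02 - 4.99 = 2.03 m

2.03 m


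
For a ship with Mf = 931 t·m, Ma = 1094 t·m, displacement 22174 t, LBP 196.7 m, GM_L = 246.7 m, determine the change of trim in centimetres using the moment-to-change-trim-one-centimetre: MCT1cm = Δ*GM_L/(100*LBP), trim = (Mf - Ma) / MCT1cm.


Formula: net trimming moment = Mf - Ma; MCT1cm = Δ*GM_L/(100*LBP); trim = net moment / MCT1cm
Step 1 — net trimming moment = 931 - 1094 = -163 t·m
Step 2 — MCT1cm = 22174 * 246.7 / (100 * 196.7) = 278.105 t·m/cm
Step 3 — trim = -163 / 278.105 ≈ -0.58611 cm (5 s.f.)

-0.58611 cm


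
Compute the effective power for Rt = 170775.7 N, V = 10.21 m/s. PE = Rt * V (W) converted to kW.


Formula: PE = Rt * V / 1000 (kW)
Step 1 — PE (W) = 170775.7 * 10.21 = 1743619.897 W
Step 2 — PE (kW) = 1743619.897 / 1000 ≈ 1743.6 kW (5 s.f.)

1743.6 kW


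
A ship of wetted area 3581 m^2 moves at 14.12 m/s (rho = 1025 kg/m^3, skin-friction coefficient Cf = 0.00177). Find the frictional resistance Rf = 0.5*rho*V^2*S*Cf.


Formula: Rf = 0.5 * rho * V^2 * S * Cf
Step 1 — V^2 = 14.12^2 = 199.3744
Step 2 — 0.5 * rho * V^2 = 0.5 * 1025 * 199.3744 = 102179.38
Step 3 — Rf = 102179.38 * 3581 * 0.00177 ≈ 647650 N (5 s.f.)

647650 N


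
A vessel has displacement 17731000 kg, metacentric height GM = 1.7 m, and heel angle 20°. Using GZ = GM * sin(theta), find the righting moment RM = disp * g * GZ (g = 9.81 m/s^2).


Formula: GZ = GM * sin(theta); RM = disp * g * GZ
Step 1 — GZ = 1.7 * sin(20°) = 1.7 * 0.34202 = 0.581434 m
Step 2 — RM = 17731000 * 9.81 * 0.581434 ≈ 101140000 N·m (5 s.f.)

101140000 N·m


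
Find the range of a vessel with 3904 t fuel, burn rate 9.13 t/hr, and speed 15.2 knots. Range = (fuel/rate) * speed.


Formula: endurance = fuel / rate; range = endurance * speed
Step 1 — endurance = 3904 / 9.13 = 427.6013 hours
Step 2 — range = 427.6013 * 15.2 ≈ 6499.5 nautical miles (5 s.f.)

6499.5 NM


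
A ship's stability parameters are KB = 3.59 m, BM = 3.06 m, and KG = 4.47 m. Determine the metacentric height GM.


Formula: GM = KB + BM - KG
Step 1 — KM = KB + BM = 3.59 + 3.06 = 6.65 m
Step 2 — GM = KM - KG = 6.65 - 4.47 = 2.18 m

2.18 m


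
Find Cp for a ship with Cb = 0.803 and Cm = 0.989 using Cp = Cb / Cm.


Formula: Cp = Cb / Cm
Substituting: Cp = 0.803 / 0.989
Result: Cp ≈ 0.81193 (5 s.f.)

0.81193


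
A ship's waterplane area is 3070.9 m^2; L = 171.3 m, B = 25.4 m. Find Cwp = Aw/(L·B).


Formula: Cwp = Aw / (L * B)
Step 1 — L * B = 171.3 * 25.4 = 4351.02 m^2
Step 2 — Cwp = 3070.9 / 4351.02 ≈ 0.70579 (5 s.f.)

0.70579


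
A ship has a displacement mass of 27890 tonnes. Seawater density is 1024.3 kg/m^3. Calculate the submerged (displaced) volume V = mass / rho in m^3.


Formula: V = mass / rho
Step 1 — convert tonnes to kg: 27890 t * 1000 = 27890000 kg
Step 2 — V = 27890000 / 1024.3 ≈ 27228 m^3 (5 s.f.)

27228 m^3


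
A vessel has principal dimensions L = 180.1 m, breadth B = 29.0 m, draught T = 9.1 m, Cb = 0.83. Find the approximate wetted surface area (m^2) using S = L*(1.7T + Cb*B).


Formula: S = 1.7*L*T + V/T with V = Cb*L*B*T, i.e. S = L * (1.7*T + Cb*B)
Step 1 — 1.7*T = 1.7 * 9.1 = 15.47 m
Step 2 — Cb*B = 0.83 * 29.0 = 24.07 m
Step 3 — 1.7*T + Cb*B = 15.47 + 24.07 = 39.54 m
Step 4 — S = 180.1 * 39.54 ≈ 7121.2 m^2 (5 s.f.)

7121.2 m^2


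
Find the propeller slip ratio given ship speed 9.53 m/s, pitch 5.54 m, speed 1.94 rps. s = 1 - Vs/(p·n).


Formula: s = 1 - Vs / (p * n)
Step 1 — p * n = 5.54 * 1.94 = 10.7476
Step 2 — Vs / (p*n) = 9.53 / 10.7476 = 0.88671 (6 d.p.)
Step 3 — s = 1 - 0.88671 = 0.11329

0.11329


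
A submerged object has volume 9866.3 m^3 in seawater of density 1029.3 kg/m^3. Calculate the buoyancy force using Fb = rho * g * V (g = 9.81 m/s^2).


Formula: Fb = rho * g * V
Substituting: Fb = 1029.3 * 9.81 * 9866.3
Intermediate: 1029.3 * 9.81 = 10097.433
Result: Fb = 10097.433 * 9866.3 ≈ 99624000 N (5 s.f.)

99624000 N


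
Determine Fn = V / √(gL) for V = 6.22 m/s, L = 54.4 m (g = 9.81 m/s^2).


Formula: Fn = V / sqrt(g * L)
Step 1 — g * L = 9.81 * 54.4 = 533.664
Step 2 — sqrt(g * L) = sqrt(533.664) = 23.101169
Step 3 — Fn = 6.22 / 23.101169 ≈ 0.26925 (5 s.f.)

0.26925


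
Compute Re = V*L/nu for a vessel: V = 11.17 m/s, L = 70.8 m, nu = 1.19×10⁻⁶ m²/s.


Formula: Re = V * L / nu
Step 1 — V * L = 11.17 * 70.8 = 790.836 m^2/s
Step 2 — Re = 790.836 / 1.19e-6 = 6.65e+08

6.65e+08


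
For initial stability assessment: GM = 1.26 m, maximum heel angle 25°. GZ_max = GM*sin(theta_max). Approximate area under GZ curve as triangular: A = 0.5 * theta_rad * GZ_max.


Formula: GZ_max = GM * sin(theta); Area = 0.5 * theta_rad * GZ_max
Step 1 — GZ_max = 1.26 * sin(25°) = 1.26 * 0.422618 = 0.532499 m
Step 2 — theta_rad = 25 * pi/180 = 0.436332 rad
Step 3 — Area = 0.5 * 0.436332 * 0.532499 ≈ 0.11617 m·rad (5 s.f.)

0.11617 m·rad


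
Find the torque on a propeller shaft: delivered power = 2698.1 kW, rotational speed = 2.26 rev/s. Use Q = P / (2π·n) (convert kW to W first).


Formula: Q = P_W / (2 * pi * n)
Step 1 — P_W = 2698.1 kW * 1000 = 2698100.0 W
Step 2 — 2 * pi * n = 2 * pi * 2.26 = 14.199999
Step 3 — Q = 2698100.0 / 14.199999 ≈ 190010 N·m (5 s.f.)

190010 N·m


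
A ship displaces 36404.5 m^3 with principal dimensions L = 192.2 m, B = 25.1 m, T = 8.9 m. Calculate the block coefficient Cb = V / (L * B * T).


Formula: Cb = V / (L * B * T)
Step 1 — L * B * T = 192.2 * 25.1 * 8.9 = 42935.558 m^3
Step 2 — Cb = 36404.5 / 42935.558 ≈ 0.84789 (5 s.f.)

0.84789


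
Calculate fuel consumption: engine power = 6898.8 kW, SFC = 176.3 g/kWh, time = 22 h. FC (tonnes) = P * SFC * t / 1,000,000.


Formula: FC (tonnes) = P * SFC * t / 1,000,000
Step 1 — P * SFC * t = 6898.8 * 176.3 * 22 = 26757685.68 g
Step 2 — FC (tonnes) = 26757685.68 / 1,000,000 ≈ 26.758 tonnes (5 s.f.)

26.758 tonnes


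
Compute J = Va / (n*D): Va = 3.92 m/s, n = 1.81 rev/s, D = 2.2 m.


Formula: J = Va / (n * D)
Step 1 — n * D = 1.81 * 2.2 = 3.982
Step 2 — J = 3.92 / 3.982 ≈ 0.98443 (5 s.f.)

0.98443


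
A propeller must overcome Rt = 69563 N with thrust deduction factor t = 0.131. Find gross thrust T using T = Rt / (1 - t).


Formula: T = Rt / (1 - t)
Step 1 — (1 - t) = 1 - 0.131 = 0.869
Step 2 — T = 69563 / 0.869 ≈ 80049 N (5 s.f.)

80049 N


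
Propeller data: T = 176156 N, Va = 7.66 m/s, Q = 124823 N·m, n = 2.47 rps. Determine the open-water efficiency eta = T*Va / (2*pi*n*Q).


Formula: eta = T * Va / (2 * pi * n * Q)
Step 1 — numerator = T * Va = 176156 * 7.66 = 1349354.96
Step 2 — 2 * pi * n = 2 * pi * 2.47 = 15.519468
Step 3 — denominator = 15.519468 * 124823 = 1937186.55
Step 4 — eta = 1349354.96 / 1937186.55 ≈ 0.69655 (5 s.f.)

0.69655


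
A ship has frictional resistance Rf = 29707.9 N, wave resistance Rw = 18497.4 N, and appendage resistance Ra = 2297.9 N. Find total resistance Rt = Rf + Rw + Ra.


Formula: Rt = Rf + Rw + Ra
Substituting: Rt = 29707.9 + 18497.4 + 2297.9
Result: Rt = 50503.2 N

50503.2 N


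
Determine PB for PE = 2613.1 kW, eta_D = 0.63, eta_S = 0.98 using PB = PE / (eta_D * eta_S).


Formula: PB = PE / (eta_D * eta_S)
Step 1 — combined efficiency = eta_D * eta_S = 0.63 * 0.98 = 0.6174
Step 2 — PB = 2613.1 / 0.6174 ≈ 4232.4 kW (5 s.f.)

4232.4 kW


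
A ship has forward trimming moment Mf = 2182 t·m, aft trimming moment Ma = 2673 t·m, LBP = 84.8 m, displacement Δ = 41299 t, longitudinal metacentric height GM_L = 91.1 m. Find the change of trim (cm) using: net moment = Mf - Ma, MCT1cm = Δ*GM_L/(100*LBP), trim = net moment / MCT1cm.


Formula: net trimming moment = Mf - Ma; MCT1cm = Δ*GM_L/(100*LBP); trim = net moment / MCT1cm
Step 1 — net trimming moment = 2182 - 2673 = -491 t·m
Step 2 — MCT1cm = 41299 * 91.1 / (100 * 84.8) = 443.672 t·m/cm
Step 3 — trim = -491 / 443.672 ≈ -1.1067 cm (5 s.f.)

-1.1067 cm


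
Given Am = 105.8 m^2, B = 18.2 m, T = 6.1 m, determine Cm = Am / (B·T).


Formula: Cm = Am / (B * T)
Step 1 — B * T = 18.2 * 6.1 = 111.02 m^2
Step 2 — Cm = 105.8 / 111.02 ≈ 0.95298 (5 s.f.)

0.95298


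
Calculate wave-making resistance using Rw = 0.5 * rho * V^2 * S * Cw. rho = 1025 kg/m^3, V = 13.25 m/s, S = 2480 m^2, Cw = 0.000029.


Formula: Rw = 0.5 * rho * V^2 * S * Cw
Step 1 — V^2 = 13.25^2 = 175.5625
Step 2 — 0.5 * rho * V^2 = 0.5 * 1025 * 175.5625 = 89975.78125
Step 3 — Rw = 89975.78125 * 2480 * 0.000029 ≈ 6471.1 N (5 s.f.)

6471.1 N


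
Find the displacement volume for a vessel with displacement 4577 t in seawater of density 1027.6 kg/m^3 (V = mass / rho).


Formula: V = mass / rho
Step 1 — convert tonnes to kg: 4577 t * 1000 = 4577000 kg
Step 2 — V = 4577000 / 1027.6 ≈ 4454.1 m^3 (5 s.f.)

4454.1 m^3


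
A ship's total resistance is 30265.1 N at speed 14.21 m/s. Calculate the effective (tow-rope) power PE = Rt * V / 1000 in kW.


Formula: PE = Rt * V / 1000 (kW)
Step 1 — PE (W) = 30265.1 * 14.21 = 430067.071 W
Step 2 — PE (kW) = 430067.071 / 1000 ≈ 430.07 kW (5 s.f.)

430.07 kW


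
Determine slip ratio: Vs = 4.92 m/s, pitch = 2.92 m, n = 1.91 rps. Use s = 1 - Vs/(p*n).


Formula: s = 1 - Vs / (p * n)
Step 1 — p * n = 2.92 * 1.91 = 5.5772
Step 2 — Vs / (p*n) = 4.92 / 5.5772 = 0.882163 (6 d.p.)
Step 3 — s = 1 - 0.882163 = 0.117837

0.117837


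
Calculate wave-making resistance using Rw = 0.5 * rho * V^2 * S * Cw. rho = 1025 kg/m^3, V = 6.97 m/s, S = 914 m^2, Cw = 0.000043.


Formula: Rw = 0.5 * rho * V^2 * S * Cw
Step 1 — V^2 = 6.97^2 = 48.5809
Step 2 — 0.5 * rho * V^2 = 0.5 * 1025 * 48.5809 = 24897.71125
Step 3 — Rw = 24897.71125 * 914 * 0.000043 ≈ 978.53 N (5 s.f.)

978.53 N


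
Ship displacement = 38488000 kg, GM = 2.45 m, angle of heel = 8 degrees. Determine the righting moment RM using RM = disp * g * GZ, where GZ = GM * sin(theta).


Formula: GZ = GM * sin(theta); RM = disp * g * GZ
Step 1 — GZ = 2.45 * sin(8°) = 2.45 * 0.139173 = 0.340974 m
Step 2 — RM = 38488000 * 9.81 * 0.340974 ≈ 128740000 N·m (5 s.f.)

128740000 N·m


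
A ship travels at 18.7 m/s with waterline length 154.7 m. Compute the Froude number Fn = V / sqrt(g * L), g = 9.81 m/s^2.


Formula: Fn = V / sqrt(g * L)
Step 1 — g * L = 9.81 * 154.7 = 1517.607
Step 2 — sqrt(g * L) = sqrt(1517.607) = 38.956476
Step 3 — Fn = 18.7 / 38.956476 ≈ 0.48002 (5 s.f.)

0.48002


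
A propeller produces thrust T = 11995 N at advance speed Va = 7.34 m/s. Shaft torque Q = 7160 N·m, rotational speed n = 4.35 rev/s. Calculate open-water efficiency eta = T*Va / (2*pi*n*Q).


Formula: eta = T * Va / (2 * pi * n * Q)
Step 1 — numerator = T * Va = 11995 * 7.34 = 88043.3
Step 2 — 2 * pi * n = 2 * pi * 4.35 = 27.331856
Step 3 — denominator = 27.331856 * 7160 = 195696.09
Step 4 — eta = 88043.3 / 195696.09 ≈ 0.44990 (5 s.f.)

0.44990


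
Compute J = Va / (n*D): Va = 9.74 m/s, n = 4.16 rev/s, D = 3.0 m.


Formula: J = Va / (n * D)
Step 1 — n * D = 4.16 * 3.0 = 12.48
Step 2 — J = 9.74 / 12.48 ≈ 0.78045 (5 s.f.)

0.78045


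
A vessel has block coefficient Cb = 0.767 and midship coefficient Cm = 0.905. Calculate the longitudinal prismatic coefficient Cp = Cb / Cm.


Formula: Cp = Cb / Cm
Substituting: Cp = 0.767 / 0.905
Result: Cp ≈ 0.84751 (5 s.f.)

0.84751


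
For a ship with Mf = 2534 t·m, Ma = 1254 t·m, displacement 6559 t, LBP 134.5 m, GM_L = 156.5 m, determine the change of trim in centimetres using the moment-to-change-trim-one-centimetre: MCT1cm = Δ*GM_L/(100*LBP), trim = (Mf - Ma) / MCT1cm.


Formula: net trimming moment = Mf - Ma; MCT1cm = Δ*GM_L/(100*LBP); trim = net moment / MCT1cm
Step 1 — net trimming moment = 2534 - 1254 = 1280 t·m
Step 2 — MCT1cm = 6559 * 156.5 / (100 * 134.5) = 76.3185 t·m/cm
Step 3 — trim = 1280 / 76.3185 ≈ 16.772 cm (5 s.f.)

16.772 cm


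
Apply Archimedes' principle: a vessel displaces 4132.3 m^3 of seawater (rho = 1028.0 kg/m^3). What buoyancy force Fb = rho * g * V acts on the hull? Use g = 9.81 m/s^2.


Formula: Fb = rho * g * V
Substituting: Fb = 1028.0 * 9.81 * 4132.3
Intermediate: 1028.0 * 9.81 = 10084.68
Result: Fb = 10084.68 * 4132.3 ≈ 41673000 N (5 s.f.)

41673000 N


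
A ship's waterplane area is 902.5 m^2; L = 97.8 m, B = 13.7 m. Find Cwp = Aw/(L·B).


Formula: Cwp = Aw / (L * B)
Step 1 — L * B = 97.8 * 13.7 = 1339.86 m^2
Step 2 — Cwp = 902.5 / 1339.86 ≈ 0.67358 (5 s.f.)

0.67358


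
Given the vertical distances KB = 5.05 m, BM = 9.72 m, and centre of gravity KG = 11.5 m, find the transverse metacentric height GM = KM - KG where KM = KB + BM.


Formula: GM = KB + BM - KG
Step 1 — KM = KB + BM = 5.05 + 9.72 = 14.77 m
Step 2 — GM = KM - KG = 14.77 - 11.5 = 3.27 m

3.27 m


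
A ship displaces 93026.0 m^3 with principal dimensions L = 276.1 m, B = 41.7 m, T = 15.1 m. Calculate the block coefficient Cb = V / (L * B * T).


Formula: Cb = V / (L * B * T)
Step 1 — L * B * T = 276.1 * 41.7 * 15.1 = 173851.887 m^3
Step 2 — Cb = 93026.0 / 173851.887 ≈ 0.53509 (5 s.f.)

0.53509


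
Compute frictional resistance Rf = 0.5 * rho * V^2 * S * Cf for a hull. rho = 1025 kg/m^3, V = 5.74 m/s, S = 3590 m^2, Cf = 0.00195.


Formula: Rf = 0.5 * rho * V^2 * S * Cf
Step 1 — V^2 = 5.74^2 = 32.9476
Step 2 — 0.5 * rho * V^2 = 0.5 * 1025 * 32.9476 = 16885.645
Step 3 — Rf = 16885.645 * 3590 * 0.00195 ≈ 118210 N (5 s.f.)

118210 N


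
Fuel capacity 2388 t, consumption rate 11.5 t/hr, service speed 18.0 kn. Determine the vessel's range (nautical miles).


Formula: endurance = fuel / rate; range = endurance * speed
Step 1 — endurance = 2388 / 11.5 = 207.6522 hours
Step 2 — range = 207.6522 * 18.0 ≈ 3737.7 nautical miles (5 s.f.)

3737.7 NM


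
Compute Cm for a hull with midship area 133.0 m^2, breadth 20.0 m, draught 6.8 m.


Formula: Cm = Am / (B * T)
Step 1 — B * T = 20.0 * 6.8 = 136.0 m^2
Step 2 — Cm = 133.0 / 136.0 ≈ 0.97794 (5 s.f.)

0.97794


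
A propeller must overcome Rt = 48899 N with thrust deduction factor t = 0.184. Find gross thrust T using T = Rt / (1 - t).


Formula: T = Rt / (1 - t)
Step 1 — (1 - t) = 1 - 0.184 = 0.816
Step 2 — T = 48899 / 0.816 ≈ 59925 N (5 s.f.)

59925 N


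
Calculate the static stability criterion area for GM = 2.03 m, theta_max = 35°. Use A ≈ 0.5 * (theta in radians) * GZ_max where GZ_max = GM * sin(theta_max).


Formula: GZ_max = GM * sin(theta); Area = 0.5 * theta_rad * GZ_max
Step 1 — GZ_max = 2.03 * sin(35°) = 2.03 * 0.573576 = 1.164359 m
Step 2 — theta_rad = 35 * pi/180 = 0.610865 rad
Step 3 — Area = 0.5 * 0.610865 * 1.164359 ≈ 0.35563 m·rad (5 s.f.)

0.35563 m·rad


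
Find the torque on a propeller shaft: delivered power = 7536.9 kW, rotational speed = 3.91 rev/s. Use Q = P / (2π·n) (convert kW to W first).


Formula: Q = P_W / (2 * pi * n)
Step 1 — P_W = 7536.9 kW * 1000 = 7536900.0 W
Step 2 — 2 * pi * n = 2 * pi * 3.91 = 24.567255
Step 3 — Q = 7536900.0 / 24.567255 ≈ 306790 N·m (5 s.f.)

306790 N·m


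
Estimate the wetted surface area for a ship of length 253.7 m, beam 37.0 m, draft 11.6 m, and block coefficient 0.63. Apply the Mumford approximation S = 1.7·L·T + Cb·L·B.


Formula: S = 1.7*L*T + V/T with V = Cb*L*B*T, i.e. S = L * (1.7*T + Cb*B)
Step 1 — 1.7*T = 1.7 * 11.6 = 19.72 m
Step 2 — Cb*B = 0.63 * 37.0 = 23.31 m
Step 3 — 1.7*T + Cb*B = 19.72 + 23.31 = 43.03 m
Step 4 — S = 253.7 * 43.03 ≈ 10917 m^2 (5 s.f.)

10917 m^2


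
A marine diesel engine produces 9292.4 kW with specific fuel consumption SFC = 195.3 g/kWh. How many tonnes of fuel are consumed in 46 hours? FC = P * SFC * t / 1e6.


Formula: FC (tonnes) = P * SFC * t / 1,000,000
Step 1 — P * SFC * t = 9292.4 * 195.3 * 46 = 83481063.12 g
Step 2 — FC (tonnes) = 83481063.12 / 1,000,000 ≈ 83.481 tonnes (5 s.f.)

83.481 tonnes


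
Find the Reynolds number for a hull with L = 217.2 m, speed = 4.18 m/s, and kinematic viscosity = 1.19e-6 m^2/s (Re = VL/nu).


Formula: Re = V * L / nu
Step 1 — V * L = 4.18 * 217.2 = 907.896 m^2/s
Step 2 — Re = 907.896 / 1.19e-6 = 7.63e+08

7.63e+08


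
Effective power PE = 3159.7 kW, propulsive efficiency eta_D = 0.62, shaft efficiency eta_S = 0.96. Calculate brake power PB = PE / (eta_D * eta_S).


Formula: PB = PE / (eta_D * eta_S)
Step 1 — combined efficiency = eta_D * eta_S = 0.62 * 0.96 = 0.5952
Step 2 — PB = 3159.7 / 0.5952 ≈ 5308.6 kW (5 s.f.)

5308.6 kW


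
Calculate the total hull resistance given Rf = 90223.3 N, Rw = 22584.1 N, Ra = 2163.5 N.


Formula: Rt = Rf + Rw + Ra
Substituting: Rt = 90223.3 + 22584.1 + 2163.5
Result: Rt = 114970.9 N

114970.9 N


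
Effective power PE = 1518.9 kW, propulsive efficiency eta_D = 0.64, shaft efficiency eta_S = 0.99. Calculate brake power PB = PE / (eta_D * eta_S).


Formula: PB = PE / (eta_D * eta_S)
Step 1 — combined efficiency = eta_D * eta_S = 0.64 * 0.99 = 0.6336
Step 2 — PB = 1518.9 / 0.6336 ≈ 2397.3 kW (5 s.f.)

2397.3 kW


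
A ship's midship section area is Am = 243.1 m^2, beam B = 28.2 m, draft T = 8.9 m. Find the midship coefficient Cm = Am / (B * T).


Formula: Cm = Am / (B * T)
Step 1 — B * T = 28.2 * 8.9 = 250.98 m^2
Step 2 — Cm = 243.1 / 250.98 ≈ 0.96860 (5 s.f.)

0.96860


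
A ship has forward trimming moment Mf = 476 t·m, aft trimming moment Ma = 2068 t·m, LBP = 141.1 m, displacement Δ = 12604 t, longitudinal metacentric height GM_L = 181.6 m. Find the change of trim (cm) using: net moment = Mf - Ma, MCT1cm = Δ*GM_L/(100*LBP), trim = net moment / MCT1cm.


Formula: net trimming moment = Mf - Ma; MCT1cm = Δ*GM_L/(100*LBP); trim = net moment / MCT1cm
Step 1 — net trimming moment = 476 - 2068 = -1592 t·m
Step 2 — MCT1cm = 12604 * 181.6 / (100 * 141.1) = 162.2173 t·m/cm
Step 3 — trim = -1592 / 162.2173 ≈ -9.8140 cm (5 s.f.)

-9.8140 cm


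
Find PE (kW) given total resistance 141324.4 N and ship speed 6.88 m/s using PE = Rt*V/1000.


Formula: PE = Rt * V / 1000 (kW)
Step 1 — PE (W) = 141324.4 * 6.88 = 972311.872 W
Step 2 — PE (kW) = 972311.872 / 1000 ≈ 972.31 kW (5 s.f.)

972.31 kW


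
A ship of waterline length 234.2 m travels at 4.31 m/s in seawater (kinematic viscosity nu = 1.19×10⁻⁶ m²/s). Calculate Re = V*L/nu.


Formula: Re = V * L / nu
Step 1 — V * L = 4.31 * 234.2 = 1009.402 m^2/s
Step 2 — Re = 1009.402 / 1.19e-6 = 8.48e+08

8.48e+08


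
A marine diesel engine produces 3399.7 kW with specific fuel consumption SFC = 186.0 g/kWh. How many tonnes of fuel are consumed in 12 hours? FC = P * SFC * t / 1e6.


Formula: FC (tonnes) = P * SFC * t / 1,000,000
Step 1 — P * SFC * t = 3399.7 * 186.0 * 12 = 7588130.4 g
Step 2 — FC (tonnes) = 7588130.4 / 1,000,000 ≈ 7.5881 tonnes (5 s.f.)

7.5881 tonnes


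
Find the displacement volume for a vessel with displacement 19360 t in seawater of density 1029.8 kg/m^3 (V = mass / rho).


Formula: V = mass / rho
Step 1 — convert tonnes to kg: 19360 t * 1000 = 19360000 kg
Step 2 — V = 19360000 / 1029.8 ≈ 18800 m^3 (5 s.f.)

18800 m^3


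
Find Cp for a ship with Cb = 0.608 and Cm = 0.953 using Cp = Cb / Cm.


Formula: Cp = Cb / Cm
Substituting: Cp = 0.608 / 0.953
Result: Cp ≈ 0.63799 (5 s.f.)

0.63799
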